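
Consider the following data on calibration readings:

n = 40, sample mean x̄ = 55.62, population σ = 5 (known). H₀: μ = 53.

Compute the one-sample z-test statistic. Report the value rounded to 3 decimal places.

test statistic = 3.314

SE = σ/√n = 5/√40 = 0.7906
z = (x̄−μ₀)/SE = (55.62−53)/0.7906 = 3.3141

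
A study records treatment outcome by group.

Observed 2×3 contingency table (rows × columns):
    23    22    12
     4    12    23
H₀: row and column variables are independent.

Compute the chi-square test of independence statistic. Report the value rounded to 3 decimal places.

Row totals [57, 39], col totals [27, 34, 35], n=96
χ² = (23−16.03)²/16.03 + (22−20.19)²/20.19 + (12−20.78)²/20.78 + (4−10.97)²/10.97 + (12−13.81)²/13.81 + (23−14.22)²/14.22 = 16.9910
df = 2

test statistic = 16.991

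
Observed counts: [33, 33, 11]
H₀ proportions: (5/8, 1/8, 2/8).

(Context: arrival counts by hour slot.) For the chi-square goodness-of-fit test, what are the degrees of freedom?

degrees of freedom = 2

df = k − 1 = 3 − 1 = 2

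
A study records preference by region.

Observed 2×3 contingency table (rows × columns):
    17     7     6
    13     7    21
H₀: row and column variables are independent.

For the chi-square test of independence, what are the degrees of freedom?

degrees of freedom = 2

df = (r−1)(c−1) = (2−1)·(3−1) = 2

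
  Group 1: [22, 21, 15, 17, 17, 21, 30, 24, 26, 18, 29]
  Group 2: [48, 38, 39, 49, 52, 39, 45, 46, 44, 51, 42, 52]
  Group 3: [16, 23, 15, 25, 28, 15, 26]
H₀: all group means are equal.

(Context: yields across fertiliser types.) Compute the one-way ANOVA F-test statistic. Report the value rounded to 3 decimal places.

Group means [21.82, 45.42, 21.14], grand mean 31.100
SSB = Σnᵢ(x̄ᵢ−x̄)² = 4101.290; SSW = ΣΣ(x−x̄ᵢ)² = 729.410
MSB = 4101.290/2 = 2050.6449; MSW = 729.410/27 = 27.0152
F = MSB/MSW = 75.9071
df = (2, 27)

test statistic = 75.907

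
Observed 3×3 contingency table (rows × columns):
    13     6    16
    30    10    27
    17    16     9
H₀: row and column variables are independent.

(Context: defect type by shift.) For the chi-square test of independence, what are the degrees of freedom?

df = (r−1)(c−1) = (3−1)·(3−1) = 4

degrees of freedom = 4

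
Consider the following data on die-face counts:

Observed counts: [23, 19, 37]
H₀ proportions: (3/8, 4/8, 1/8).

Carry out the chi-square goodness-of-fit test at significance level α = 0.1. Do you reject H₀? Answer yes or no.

reject H₀: yes

n = 79; E_i = n·p_i = [29.62, 39.50, 9.88]
χ² = (23−29.62)²/29.62 + (19−39.50)²/39.50 + (37−9.88)²/9.88 = 86.6287
df = 2
p-value (upper-tail) = 0.00000
At α=0.1: p < α → reject H₀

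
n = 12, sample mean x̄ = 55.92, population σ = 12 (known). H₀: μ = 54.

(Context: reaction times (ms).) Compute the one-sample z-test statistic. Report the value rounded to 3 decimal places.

test statistic = 0.554

SE = σ/√n = 12/√12 = 3.4641
z = (x̄−μ₀)/SE = (55.92−54)/3.4641 = 0.5543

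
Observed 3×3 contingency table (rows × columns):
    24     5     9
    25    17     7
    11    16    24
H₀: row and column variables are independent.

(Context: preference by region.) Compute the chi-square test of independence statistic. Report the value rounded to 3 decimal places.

test statistic = 23.463

Row totals [38, 49, 51], col totals [60, 38, 40], n=138
χ² = (24−16.52)²/16.52 + (5−10.46)²/10.46 + (9−11.01)²/11.01 + (25−21.30)²/21.30 + (17−13.49)²/13.49 + (7−14.20)²/14.20 + (11−22.17)²/22.17 + (16−14.04)²/14.04 + (24−14.78)²/14.78 = 23.4626
df = 4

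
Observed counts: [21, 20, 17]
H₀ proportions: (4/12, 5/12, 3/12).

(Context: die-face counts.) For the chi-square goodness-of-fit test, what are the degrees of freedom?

degrees of freedom = 2

df = k − 1 = 3 − 1 = 2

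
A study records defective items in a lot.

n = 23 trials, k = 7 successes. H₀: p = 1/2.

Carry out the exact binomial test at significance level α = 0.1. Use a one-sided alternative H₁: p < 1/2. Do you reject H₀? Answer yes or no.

Exact binomial: n=23, k=7, p₀=1/2=0.5000
P(X≤7) from Σ C(n,i)·p₀^i·(1−p₀)^(n−i)
p-value (one-sided, H₁ less) = 0.04657
At α=0.1: p < α → reject H₀

reject H₀: yes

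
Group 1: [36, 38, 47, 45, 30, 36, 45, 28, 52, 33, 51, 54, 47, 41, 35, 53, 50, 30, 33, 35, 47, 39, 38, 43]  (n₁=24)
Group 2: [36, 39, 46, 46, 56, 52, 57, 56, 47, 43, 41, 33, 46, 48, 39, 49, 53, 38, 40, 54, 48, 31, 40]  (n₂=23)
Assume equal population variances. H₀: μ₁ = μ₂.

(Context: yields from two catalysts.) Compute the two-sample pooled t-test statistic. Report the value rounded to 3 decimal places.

test statistic = -1.799

x̄₁=41.083, s₁=7.918, n₁=24
x̄₂=45.130, s₂=7.485, n₂=23
s_p² = [23·7.918² + 22·7.485²]/45 = 59.4320
SE = √(s_p²·(1/24+1/23)) = 2.2495
t = (41.083−45.130)/2.2495 = -1.7991
df = 45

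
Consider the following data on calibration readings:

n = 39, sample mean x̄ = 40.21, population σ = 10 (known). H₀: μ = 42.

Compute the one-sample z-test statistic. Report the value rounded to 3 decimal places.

test statistic = -1.118

SE = σ/√n = 10/√39 = 1.6013
z = (x̄−μ₀)/SE = (40.21−42)/1.6013 = -1.1179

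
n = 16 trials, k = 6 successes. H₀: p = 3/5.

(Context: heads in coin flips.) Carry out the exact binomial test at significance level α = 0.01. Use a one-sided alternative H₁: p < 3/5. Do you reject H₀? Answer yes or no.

Exact binomial: n=16, k=6, p₀=3/5=0.6000
P(X≤6) from Σ C(n,i)·p₀^i·(1−p₀)^(n−i)
p-value (one-sided, H₁ less) = 0.05832
At α=0.01: p ≥ α → fail to reject H₀

reject H₀: no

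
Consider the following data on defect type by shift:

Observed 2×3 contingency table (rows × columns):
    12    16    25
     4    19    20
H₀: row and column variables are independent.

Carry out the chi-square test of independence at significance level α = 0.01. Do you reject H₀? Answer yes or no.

reject H₀: no

Row totals [53, 43], col totals [16, 35, 45], n=96
χ² = (12−8.83)²/8.83 + (16−19.32)²/19.32 + (25−24.84)²/24.84 + (4−7.17)²/7.17 + (19−15.68)²/15.68 + (20−20.16)²/20.16 = 3.8124
df = 2
p-value (upper-tail) = 0.14864
At α=0.01: p ≥ α → fail to reject H₀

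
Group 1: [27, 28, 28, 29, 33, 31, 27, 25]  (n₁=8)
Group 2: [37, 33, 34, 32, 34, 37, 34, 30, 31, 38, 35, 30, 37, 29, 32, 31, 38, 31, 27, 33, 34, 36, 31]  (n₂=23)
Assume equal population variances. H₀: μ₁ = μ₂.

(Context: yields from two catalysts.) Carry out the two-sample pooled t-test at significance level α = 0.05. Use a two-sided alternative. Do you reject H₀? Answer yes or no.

reject H₀: yes

x̄₁=28.500, s₁=2.507, n₁=8
x̄₂=33.217, s₂=3.029, n₂=23
s_p² = [7·2.507² + 22·3.029²]/29 = 8.4798
SE = √(s_p²·(1/8+1/23)) = 1.1953
t = (28.500−33.217)/1.1953 = -3.9467
df = 29
p-value (two-sided) = 0.00046
At α=0.05: p < α → reject H₀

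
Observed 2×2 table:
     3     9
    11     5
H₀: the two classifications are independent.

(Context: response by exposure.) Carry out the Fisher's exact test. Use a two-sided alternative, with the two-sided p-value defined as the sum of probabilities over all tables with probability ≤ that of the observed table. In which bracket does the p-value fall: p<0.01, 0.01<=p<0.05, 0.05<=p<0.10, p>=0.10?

Margins: r₁=12, r₂=16, c₁=14, c₂=14, n=28
p_obs = C(12,3)·C(16,11)/C(28,14); sum pmf over tables with pmf ≤ p_obs
p-value (two-sided) = 0.05424
→ bracket: 0.05<=p<0.10

p-value bracket: 0.05<=p<0.10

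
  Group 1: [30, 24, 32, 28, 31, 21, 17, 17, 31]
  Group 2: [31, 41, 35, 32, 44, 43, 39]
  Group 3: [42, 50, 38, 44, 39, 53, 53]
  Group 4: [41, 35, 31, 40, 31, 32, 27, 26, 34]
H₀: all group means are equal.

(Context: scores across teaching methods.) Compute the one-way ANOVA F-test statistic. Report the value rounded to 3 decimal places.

Group means [25.67, 37.86, 45.57, 33.00], grand mean 34.750
SSB = Σnᵢ(x̄ᵢ−x̄)² = 1657.429; SSW = ΣΣ(x−x̄ᵢ)² = 918.571
MSB = 1657.429/3 = 552.4762; MSW = 918.571/28 = 32.8061
F = MSB/MSW = 16.8406
df = (3, 28)

test statistic = 16.841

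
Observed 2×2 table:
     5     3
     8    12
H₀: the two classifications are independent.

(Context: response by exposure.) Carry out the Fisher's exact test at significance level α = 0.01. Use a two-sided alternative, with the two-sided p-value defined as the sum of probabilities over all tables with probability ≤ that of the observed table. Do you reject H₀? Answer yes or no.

reject H₀: no

Margins: r₁=8, r₂=20, c₁=13, c₂=15, n=28
p_obs = C(8,5)·C(20,8)/C(28,13); sum pmf over tables with pmf ≤ p_obs
p-value (two-sided) = 0.40966
At α=0.01: p ≥ α → fail to reject H₀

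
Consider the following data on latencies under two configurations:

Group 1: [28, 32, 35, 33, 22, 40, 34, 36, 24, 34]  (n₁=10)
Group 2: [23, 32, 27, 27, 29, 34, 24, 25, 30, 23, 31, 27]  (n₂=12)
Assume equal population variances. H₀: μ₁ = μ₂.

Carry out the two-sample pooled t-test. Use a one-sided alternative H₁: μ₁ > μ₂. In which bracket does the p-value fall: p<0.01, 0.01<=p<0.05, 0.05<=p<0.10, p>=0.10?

p-value bracket: 0.01<=p<0.05

x̄₁=31.800, s₁=5.554, n₁=10
x̄₂=27.667, s₂=3.601, n₂=12
s_p² = [9·5.554² + 11·3.601²]/20 = 21.0133
SE = √(s_p²·(1/10+1/12)) = 1.9628
t = (31.800−27.667)/1.9628 = 2.1059
df = 20
p-value (one-sided, H₁ greater) = 0.02402
→ bracket: 0.01<=p<0.05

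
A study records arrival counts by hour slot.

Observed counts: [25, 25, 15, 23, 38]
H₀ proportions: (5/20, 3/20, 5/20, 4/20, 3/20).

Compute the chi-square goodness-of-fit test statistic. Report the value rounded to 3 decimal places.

test statistic = 31.447

n = 126; E_i = n·p_i = [31.50, 18.90, 31.50, 25.20, 18.90]
χ² = (25−31.50)²/31.50 + (25−18.90)²/18.90 + (15−31.50)²/31.50 + (23−25.20)²/25.20 + (38−18.90)²/18.90 = 31.4471
df = 4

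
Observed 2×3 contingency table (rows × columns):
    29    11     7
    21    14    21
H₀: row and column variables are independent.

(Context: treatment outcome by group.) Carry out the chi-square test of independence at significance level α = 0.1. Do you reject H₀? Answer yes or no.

Row totals [47, 56], col totals [50, 25, 28], n=103
χ² = (29−22.82)²/22.82 + (11−11.41)²/11.41 + (7−12.78)²/12.78 + (21−27.18)²/27.18 + (14−13.59)²/13.59 + (21−15.22)²/15.22 = 7.9140
df = 2
p-value (upper-tail) = 0.01912
At α=0.1: p < α → reject H₀

reject H₀: yes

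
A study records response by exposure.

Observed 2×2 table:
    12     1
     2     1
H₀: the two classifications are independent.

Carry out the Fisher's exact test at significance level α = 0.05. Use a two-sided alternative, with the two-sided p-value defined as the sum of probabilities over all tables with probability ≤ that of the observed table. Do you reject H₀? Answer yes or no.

Margins: r₁=13, r₂=3, c₁=14, c₂=2, n=16
p_obs = C(13,12)·C(3,2)/C(16,14); sum pmf over tables with pmf ≤ p_obs
p-value (two-sided) = 0.35000
At α=0.05: p ≥ α → fail to reject H₀

reject H₀: no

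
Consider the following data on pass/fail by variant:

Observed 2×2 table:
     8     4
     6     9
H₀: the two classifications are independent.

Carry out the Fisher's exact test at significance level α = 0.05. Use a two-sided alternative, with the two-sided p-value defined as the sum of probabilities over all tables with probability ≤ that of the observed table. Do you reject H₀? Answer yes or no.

Margins: r₁=12, r₂=15, c₁=14, c₂=13, n=27
p_obs = C(12,8)·C(15,6)/C(27,14); sum pmf over tables with pmf ≤ p_obs
p-value (two-sided) = 0.25186
At α=0.05: p ≥ α → fail to reject H₀

reject H₀: no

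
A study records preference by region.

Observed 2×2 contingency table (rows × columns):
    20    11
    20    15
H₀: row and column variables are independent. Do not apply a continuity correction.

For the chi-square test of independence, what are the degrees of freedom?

degrees of freedom = 1

df = (r−1)(c−1) = (2−1)·(2−1) = 1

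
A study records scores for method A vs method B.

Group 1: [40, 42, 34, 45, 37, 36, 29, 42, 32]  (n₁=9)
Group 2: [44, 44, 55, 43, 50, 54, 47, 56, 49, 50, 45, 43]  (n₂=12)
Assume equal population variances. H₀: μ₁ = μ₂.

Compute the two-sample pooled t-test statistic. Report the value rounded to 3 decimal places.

test statistic = -4.971

x̄₁=37.444, s₁=5.247, n₁=9
x̄₂=48.333, s₂=4.755, n₂=12
s_p² = [8·5.247² + 11·4.755²]/19 = 24.6784
SE = √(s_p²·(1/9+1/12)) = 2.1906
t = (37.444−48.333)/2.1906 = -4.9708
df = 19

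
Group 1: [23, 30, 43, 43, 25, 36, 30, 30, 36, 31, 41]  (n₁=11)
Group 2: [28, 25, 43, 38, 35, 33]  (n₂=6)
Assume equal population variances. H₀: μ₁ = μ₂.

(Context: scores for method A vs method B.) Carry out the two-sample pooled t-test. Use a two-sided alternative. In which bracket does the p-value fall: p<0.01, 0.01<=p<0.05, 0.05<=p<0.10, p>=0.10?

x̄₁=33.455, s₁=6.890, n₁=11
x̄₂=33.667, s₂=6.563, n₂=6
s_p² = [10·6.890² + 5·6.563²]/15 = 46.0040
SE = √(s_p²·(1/11+1/6)) = 3.4423
t = (33.455−33.667)/3.4423 = -0.0616
df = 15
p-value (two-sided) = 0.95168
→ bracket: p>=0.10

p-value bracket: p>=0.10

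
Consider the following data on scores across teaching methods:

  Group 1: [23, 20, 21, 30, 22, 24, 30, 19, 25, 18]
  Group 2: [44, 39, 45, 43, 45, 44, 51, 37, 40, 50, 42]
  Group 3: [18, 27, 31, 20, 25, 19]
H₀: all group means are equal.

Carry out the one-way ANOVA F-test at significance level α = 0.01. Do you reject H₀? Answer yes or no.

Group means [23.20, 43.64, 23.33], grand mean 31.556
SSB = Σnᵢ(x̄ᵢ−x̄)² = 2709.188; SSW = ΣΣ(x−x̄ᵢ)² = 471.479
MSB = 2709.188/2 = 1354.5939; MSW = 471.479/24 = 19.6449
F = MSB/MSW = 68.9538
df = (2, 24)
p-value (upper-tail) = 0.00000
At α=0.01: p < α → reject H₀

reject H₀: yes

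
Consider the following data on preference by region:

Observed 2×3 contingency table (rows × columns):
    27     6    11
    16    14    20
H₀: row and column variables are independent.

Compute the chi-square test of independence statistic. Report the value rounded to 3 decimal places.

test statistic = 8.278

Row totals [44, 50], col totals [43, 20, 31], n=94
χ² = (27−20.13)²/20.13 + (6−9.36)²/9.36 + (11−14.51)²/14.51 + (16−22.87)²/22.87 + (14−10.64)²/10.64 + (20−16.49)²/16.49 = 8.2776
df = 2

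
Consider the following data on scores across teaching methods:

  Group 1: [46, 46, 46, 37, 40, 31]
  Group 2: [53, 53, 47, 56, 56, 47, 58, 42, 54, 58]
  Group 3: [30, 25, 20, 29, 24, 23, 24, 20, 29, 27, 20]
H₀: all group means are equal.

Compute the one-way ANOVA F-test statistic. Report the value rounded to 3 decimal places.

test statistic = 82.926

Group means [41.00, 52.40, 24.64], grand mean 38.556
SSB = Σnᵢ(x̄ᵢ−x̄)² = 4083.721; SSW = ΣΣ(x−x̄ᵢ)² = 590.945
MSB = 4083.721/2 = 2041.8606; MSW = 590.945/24 = 24.6227
F = MSB/MSW = 82.9259
df = (2, 24)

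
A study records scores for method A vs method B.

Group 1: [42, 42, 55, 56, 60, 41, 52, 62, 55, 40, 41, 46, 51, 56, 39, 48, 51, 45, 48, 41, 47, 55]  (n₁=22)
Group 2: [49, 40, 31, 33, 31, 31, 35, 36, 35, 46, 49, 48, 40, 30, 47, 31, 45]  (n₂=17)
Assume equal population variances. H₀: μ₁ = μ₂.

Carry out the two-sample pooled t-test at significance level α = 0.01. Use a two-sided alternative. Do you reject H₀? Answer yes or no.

reject H₀: yes

x̄₁=48.773, s₁=6.948, n₁=22
x̄₂=38.647, s₂=7.262, n₂=17
s_p² = [21·6.948² + 16·7.262²]/37 = 50.2094
SE = √(s_p²·(1/22+1/17)) = 2.2882
t = (48.773−38.647)/2.2882 = 4.4252
df = 37
p-value (two-sided) = 0.00008
At α=0.01: p < α → reject H₀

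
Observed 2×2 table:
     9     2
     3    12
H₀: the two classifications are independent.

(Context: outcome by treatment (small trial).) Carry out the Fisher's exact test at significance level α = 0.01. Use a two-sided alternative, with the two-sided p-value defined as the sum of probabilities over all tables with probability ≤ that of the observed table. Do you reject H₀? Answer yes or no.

Margins: r₁=11, r₂=15, c₁=12, c₂=14, n=26
p_obs = C(11,9)·C(15,3)/C(26,12); sum pmf over tables with pmf ≤ p_obs
p-value (two-sided) = 0.00431
At α=0.01: p < α → reject H₀

reject H₀: yes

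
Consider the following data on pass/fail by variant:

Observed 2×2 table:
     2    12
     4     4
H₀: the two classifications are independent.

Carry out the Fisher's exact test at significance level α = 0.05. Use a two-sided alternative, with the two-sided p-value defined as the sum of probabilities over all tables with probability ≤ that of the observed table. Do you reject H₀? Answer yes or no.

reject H₀: no

Margins: r₁=14, r₂=8, c₁=6, c₂=16, n=22
p_obs = C(14,2)·C(8,4)/C(22,6); sum pmf over tables with pmf ≤ p_obs
p-value (two-sided) = 0.13650
At α=0.05: p ≥ α → fail to reject H₀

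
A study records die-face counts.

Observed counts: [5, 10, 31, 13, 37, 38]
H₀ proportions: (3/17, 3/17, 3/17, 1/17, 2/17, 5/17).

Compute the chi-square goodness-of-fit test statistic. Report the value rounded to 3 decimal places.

test statistic = 56.844

n = 134; E_i = n·p_i = [23.65, 23.65, 23.65, 7.88, 15.76, 39.41]
χ² = (5−23.65)²/23.65 + (10−23.65)²/23.65 + (31−23.65)²/23.65 + (13−7.88)²/7.88 + (37−15.76)²/15.76 + (38−39.41)²/39.41 = 56.8440
df = 5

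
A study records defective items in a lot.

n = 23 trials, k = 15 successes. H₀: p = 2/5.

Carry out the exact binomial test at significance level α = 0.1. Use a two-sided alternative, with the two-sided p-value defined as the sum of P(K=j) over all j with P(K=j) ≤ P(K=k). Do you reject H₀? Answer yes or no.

Exact binomial: n=23, k=15, p₀=2/5=0.4000
P(X=j) = C(n,j)·p₀^j·(1−p₀)^(n−j); p = Σ P(X=j) over j with P(X=j) ≤ P(X=15)
p-value (two-sided) = 0.01798
At α=0.1: p < α → reject H₀

reject H₀: yes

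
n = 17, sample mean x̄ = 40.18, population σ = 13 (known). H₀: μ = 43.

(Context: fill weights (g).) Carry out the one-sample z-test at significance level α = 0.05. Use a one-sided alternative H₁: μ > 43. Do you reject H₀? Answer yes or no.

reject H₀: no

SE = σ/√n = 13/√17 = 3.1530
z = (x̄−μ₀)/SE = (40.18−43)/3.1530 = -0.8944
p-value (one-sided, H₁ greater) = 0.81445
At α=0.05: p ≥ α → fail to reject H₀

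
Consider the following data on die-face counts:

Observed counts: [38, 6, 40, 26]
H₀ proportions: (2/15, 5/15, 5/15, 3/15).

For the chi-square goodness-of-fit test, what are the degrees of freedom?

degrees of freedom = 3

df = k − 1 = 4 − 1 = 3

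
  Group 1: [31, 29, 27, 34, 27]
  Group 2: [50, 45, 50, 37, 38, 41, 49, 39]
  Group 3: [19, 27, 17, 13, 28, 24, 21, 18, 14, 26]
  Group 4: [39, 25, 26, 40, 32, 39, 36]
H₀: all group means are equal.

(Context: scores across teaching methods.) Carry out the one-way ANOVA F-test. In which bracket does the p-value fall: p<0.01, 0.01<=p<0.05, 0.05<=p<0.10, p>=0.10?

p-value bracket: p<0.01

Group means [29.60, 43.62, 20.70, 33.86], grand mean 31.367
SSB = Σnᵢ(x̄ᵢ−x̄)² = 2398.935; SSW = ΣΣ(x−x̄ᵢ)² = 750.032
MSB = 2398.935/3 = 799.6448; MSW = 750.032/26 = 28.8474
F = MSB/MSW = 27.7198
df = (3, 26)
p-value (upper-tail) = 0.00000
→ bracket: p<0.01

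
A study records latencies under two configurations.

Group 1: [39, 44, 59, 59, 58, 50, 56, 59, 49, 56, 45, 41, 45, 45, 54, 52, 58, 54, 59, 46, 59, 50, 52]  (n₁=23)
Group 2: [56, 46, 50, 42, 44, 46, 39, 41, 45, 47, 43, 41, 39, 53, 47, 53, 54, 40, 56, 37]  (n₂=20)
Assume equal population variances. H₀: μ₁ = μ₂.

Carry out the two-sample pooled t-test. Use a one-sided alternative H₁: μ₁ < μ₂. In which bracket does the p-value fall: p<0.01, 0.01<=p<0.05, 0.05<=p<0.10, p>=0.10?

p-value bracket: p>=0.10

x̄₁=51.696, s₁=6.427, n₁=23
x̄₂=45.950, s₂=5.960, n₂=20
s_p² = [22·6.427² + 19·5.960²]/41 = 38.6297
SE = √(s_p²·(1/23+1/20)) = 1.9003
t = (51.696−45.950)/1.9003 = 3.0236
df = 41
p-value (one-sided, H₁ less) = 0.99785
→ bracket: p>=0.10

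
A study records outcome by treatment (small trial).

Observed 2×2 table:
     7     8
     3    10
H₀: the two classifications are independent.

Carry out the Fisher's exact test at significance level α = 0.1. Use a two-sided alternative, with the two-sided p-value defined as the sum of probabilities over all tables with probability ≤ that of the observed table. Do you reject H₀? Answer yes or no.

reject H₀: no

Margins: r₁=15, r₂=13, c₁=10, c₂=18, n=28
p_obs = C(15,7)·C(13,3)/C(28,10); sum pmf over tables with pmf ≤ p_obs
p-value (two-sided) = 0.25431
At α=0.1: p ≥ α → fail to reject H₀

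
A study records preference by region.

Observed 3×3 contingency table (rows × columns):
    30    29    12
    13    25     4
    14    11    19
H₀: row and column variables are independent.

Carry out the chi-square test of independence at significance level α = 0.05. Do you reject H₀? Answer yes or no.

reject H₀: yes

Row totals [71, 42, 44], col totals [57, 65, 35], n=157
χ² = (30−25.78)²/25.78 + (29−29.39)²/29.39 + (12−15.83)²/15.83 + (13−15.25)²/15.25 + (25−17.39)²/17.39 + (4−9.36)²/9.36 + (14−15.97)²/15.97 + (11−18.22)²/18.22 + (19−9.81)²/9.81 = 20.0732
df = 4
p-value (upper-tail) = 0.00048
At α=0.05: p < α → reject H₀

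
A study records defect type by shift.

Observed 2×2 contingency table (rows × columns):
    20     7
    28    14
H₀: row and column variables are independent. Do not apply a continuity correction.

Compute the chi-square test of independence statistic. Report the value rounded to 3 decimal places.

test statistic = 0.426

Row totals [27, 42], col totals [48, 21], n=69
χ² = (20−18.78)²/18.78 + (7−8.22)²/8.22 + (28−29.22)²/29.22 + (14−12.78)²/12.78 = 0.4259
df = 1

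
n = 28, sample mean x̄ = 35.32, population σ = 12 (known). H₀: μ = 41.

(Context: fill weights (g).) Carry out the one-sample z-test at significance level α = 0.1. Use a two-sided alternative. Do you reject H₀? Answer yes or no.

reject H₀: yes

SE = σ/√n = 12/√28 = 2.2678
z = (x̄−μ₀)/SE = (35.32−41)/2.2678 = -2.5046
p-value (two-sided) = 0.01226
At α=0.1: p < α → reject H₀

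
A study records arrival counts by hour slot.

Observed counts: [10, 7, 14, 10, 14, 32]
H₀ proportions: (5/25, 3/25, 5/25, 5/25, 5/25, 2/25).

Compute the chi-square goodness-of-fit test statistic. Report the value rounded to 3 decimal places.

n = 87; E_i = n·p_i = [17.40, 10.44, 17.40, 17.40, 17.40, 6.96]
χ² = (10−17.40)²/17.40 + (7−10.44)²/10.44 + (14−17.40)²/17.40 + (10−17.40)²/17.40 + (14−17.40)²/17.40 + (32−6.96)²/6.96 = 98.8429
df = 5

test statistic = 98.843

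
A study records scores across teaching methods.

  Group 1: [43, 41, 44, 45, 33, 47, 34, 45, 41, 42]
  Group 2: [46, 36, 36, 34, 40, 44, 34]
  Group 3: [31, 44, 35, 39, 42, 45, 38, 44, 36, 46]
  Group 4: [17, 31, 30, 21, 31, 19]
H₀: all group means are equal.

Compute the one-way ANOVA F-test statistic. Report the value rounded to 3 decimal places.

test statistic = 14.955

Group means [41.50, 38.57, 40.00, 24.83], grand mean 37.394
SSB = Σnᵢ(x̄ᵢ−x̄)² = 1192.831; SSW = ΣΣ(x−x̄ᵢ)² = 771.048
MSB = 1192.831/3 = 397.6104; MSW = 771.048/29 = 26.5878
F = MSB/MSW = 14.9546
df = (3, 29)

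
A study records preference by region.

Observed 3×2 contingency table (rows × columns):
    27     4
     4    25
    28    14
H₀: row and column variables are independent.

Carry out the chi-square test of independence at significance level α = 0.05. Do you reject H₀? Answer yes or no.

reject H₀: yes

Row totals [31, 29, 42], col totals [59, 43], n=102
χ² = (27−17.93)²/17.93 + (4−13.07)²/13.07 + (4−16.77)²/16.77 + (25−12.23)²/12.23 + (28−24.29)²/24.29 + (14−17.71)²/17.71 = 35.2968
df = 2
p-value (upper-tail) = 0.00000
At α=0.05: p < α → reject H₀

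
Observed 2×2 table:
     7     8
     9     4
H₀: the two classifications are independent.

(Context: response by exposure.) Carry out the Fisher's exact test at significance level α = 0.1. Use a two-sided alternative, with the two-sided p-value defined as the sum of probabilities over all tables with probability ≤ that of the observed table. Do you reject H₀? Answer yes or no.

Margins: r₁=15, r₂=13, c₁=16, c₂=12, n=28
p_obs = C(15,7)·C(13,9)/C(28,16); sum pmf over tables with pmf ≤ p_obs
p-value (two-sided) = 0.27606
At α=0.1: p ≥ α → fail to reject H₀

reject H₀: no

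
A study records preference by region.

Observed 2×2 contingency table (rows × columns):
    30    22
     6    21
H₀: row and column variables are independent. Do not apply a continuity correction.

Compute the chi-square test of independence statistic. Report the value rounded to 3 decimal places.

Row totals [52, 27], col totals [36, 43], n=79
χ² = (30−23.70)²/23.70 + (22−28.30)²/28.30 + (6−12.30)²/12.30 + (21−14.70)²/14.70 = 9.0146
df = 1

test statistic = 9.015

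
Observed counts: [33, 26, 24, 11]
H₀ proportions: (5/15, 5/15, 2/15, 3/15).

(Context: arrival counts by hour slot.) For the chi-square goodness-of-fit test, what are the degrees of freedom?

df = k − 1 = 4 − 1 = 3

degrees of freedom = 3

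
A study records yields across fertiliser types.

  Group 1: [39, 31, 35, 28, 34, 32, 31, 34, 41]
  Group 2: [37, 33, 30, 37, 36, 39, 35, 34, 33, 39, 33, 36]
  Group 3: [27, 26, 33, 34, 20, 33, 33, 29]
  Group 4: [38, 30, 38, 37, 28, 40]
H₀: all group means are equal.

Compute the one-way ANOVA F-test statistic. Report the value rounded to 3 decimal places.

test statistic = 3.880

Group means [33.89, 35.17, 29.38, 35.17], grand mean 33.514
SSB = Σnᵢ(x̄ᵢ−x̄)² = 187.479; SSW = ΣΣ(x−x̄ᵢ)² = 499.264
MSB = 187.479/3 = 62.4930; MSW = 499.264/31 = 16.1053
F = MSB/MSW = 3.8803
df = (3, 31)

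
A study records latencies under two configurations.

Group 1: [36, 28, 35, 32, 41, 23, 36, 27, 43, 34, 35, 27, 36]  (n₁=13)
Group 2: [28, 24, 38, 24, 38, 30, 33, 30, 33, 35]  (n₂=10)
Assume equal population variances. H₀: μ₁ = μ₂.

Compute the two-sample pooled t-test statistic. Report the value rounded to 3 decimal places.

x̄₁=33.308, s₁=5.750, n₁=13
x̄₂=31.300, s₂=5.056, n₂=10
s_p² = [12·5.750² + 9·5.056²]/21 = 29.8509
SE = √(s_p²·(1/13+1/10)) = 2.2981
t = (33.308−31.300)/2.2981 = 0.8736
df = 21

test statistic = 0.874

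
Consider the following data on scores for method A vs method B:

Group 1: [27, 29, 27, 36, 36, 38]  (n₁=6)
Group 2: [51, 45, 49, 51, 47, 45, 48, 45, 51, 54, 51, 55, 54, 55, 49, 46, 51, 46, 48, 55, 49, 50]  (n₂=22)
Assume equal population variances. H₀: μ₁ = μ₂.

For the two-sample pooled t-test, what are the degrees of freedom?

df = n₁ + n₂ − 2 = 6 + 22 − 2 = 26

degrees of freedom = 26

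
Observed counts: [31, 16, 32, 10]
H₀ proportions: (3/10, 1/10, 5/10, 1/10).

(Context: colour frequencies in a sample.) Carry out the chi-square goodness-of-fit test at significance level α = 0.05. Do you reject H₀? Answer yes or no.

n = 89; E_i = n·p_i = [26.70, 8.90, 44.50, 8.90]
χ² = (31−26.70)²/26.70 + (16−8.90)²/8.90 + (32−44.50)²/44.50 + (10−8.90)²/8.90 = 10.0037
df = 3
p-value (upper-tail) = 0.01853
At α=0.05: p < α → reject H₀

reject H₀: yes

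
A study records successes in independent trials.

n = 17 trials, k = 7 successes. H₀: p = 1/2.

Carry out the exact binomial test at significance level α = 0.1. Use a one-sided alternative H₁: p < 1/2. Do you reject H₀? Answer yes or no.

reject H₀: no

Exact binomial: n=17, k=7, p₀=1/2=0.5000
P(X≤7) from Σ C(n,i)·p₀^i·(1−p₀)^(n−i)
p-value (one-sided, H₁ less) = 0.31453
At α=0.1: p ≥ α → fail to reject H₀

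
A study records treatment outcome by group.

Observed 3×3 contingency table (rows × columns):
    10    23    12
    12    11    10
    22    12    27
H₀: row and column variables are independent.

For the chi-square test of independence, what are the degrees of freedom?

degrees of freedom = 4

df = (r−1)(c−1) = (3−1)·(3−1) = 4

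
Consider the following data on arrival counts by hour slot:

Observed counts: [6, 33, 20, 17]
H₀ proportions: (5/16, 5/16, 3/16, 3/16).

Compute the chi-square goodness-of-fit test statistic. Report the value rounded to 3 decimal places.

n = 76; E_i = n·p_i = [23.75, 23.75, 14.25, 14.25]
χ² = (6−23.75)²/23.75 + (33−23.75)²/23.75 + (20−14.25)²/14.25 + (17−14.25)²/14.25 = 19.7193
df = 3

test statistic = 19.719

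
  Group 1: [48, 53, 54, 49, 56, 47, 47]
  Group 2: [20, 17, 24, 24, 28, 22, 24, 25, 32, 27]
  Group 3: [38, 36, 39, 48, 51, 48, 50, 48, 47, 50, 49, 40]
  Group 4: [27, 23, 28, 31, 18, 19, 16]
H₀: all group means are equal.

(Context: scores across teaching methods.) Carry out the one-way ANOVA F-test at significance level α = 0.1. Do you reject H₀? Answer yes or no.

reject H₀: yes

Group means [50.57, 24.30, 45.33, 23.14], grand mean 36.194
SSB = Σnᵢ(x̄ᵢ−x̄)² = 5056.301; SSW = ΣΣ(x−x̄ᵢ)² = 757.338
MSB = 5056.301/3 = 1685.4336; MSW = 757.338/32 = 23.6668
F = MSB/MSW = 71.2151
df = (3, 32)
p-value (upper-tail) = 0.00000
At α=0.1: p < α → reject H₀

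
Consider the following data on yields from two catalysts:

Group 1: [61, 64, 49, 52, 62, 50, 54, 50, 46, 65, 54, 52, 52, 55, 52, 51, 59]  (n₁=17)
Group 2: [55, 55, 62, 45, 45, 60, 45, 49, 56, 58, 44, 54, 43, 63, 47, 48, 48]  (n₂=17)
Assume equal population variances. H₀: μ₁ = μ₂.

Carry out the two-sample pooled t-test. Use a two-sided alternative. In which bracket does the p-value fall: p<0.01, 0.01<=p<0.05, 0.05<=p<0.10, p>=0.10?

p-value bracket: p>=0.10

x̄₁=54.588, s₁=5.591, n₁=17
x̄₂=51.588, s₂=6.681, n₂=17
s_p² = [16·5.591² + 16·6.681²]/32 = 37.9449
SE = √(s_p²·(1/17+1/17)) = 2.1128
t = (54.588−51.588)/2.1128 = 1.4199
df = 32
p-value (two-sided) = 0.16531
→ bracket: p>=0.10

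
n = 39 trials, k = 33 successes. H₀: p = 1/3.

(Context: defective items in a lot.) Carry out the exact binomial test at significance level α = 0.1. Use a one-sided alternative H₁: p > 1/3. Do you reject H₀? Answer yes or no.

reject H₀: yes

Exact binomial: n=39, k=33, p₀=1/3=0.3333
P(X≥33) from Σ C(n,i)·p₀^i·(1−p₀)^(n−i)
p-value (one-sided, H₁ greater) = 0.00000
At α=0.1: p < α → reject H₀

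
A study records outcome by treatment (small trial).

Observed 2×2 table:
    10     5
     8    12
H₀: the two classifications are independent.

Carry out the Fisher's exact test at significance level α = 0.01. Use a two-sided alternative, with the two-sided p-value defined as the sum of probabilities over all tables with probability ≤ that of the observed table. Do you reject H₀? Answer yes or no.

reject H₀: no

Margins: r₁=15, r₂=20, c₁=18, c₂=17, n=35
p_obs = C(15,10)·C(20,8)/C(35,18); sum pmf over tables with pmf ≤ p_obs
p-value (two-sided) = 0.17558
At α=0.01: p ≥ α → fail to reject H₀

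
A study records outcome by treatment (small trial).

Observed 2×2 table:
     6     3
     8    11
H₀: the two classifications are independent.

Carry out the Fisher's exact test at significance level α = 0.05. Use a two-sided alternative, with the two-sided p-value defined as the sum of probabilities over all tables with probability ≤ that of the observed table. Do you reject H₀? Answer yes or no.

Margins: r₁=9, r₂=19, c₁=14, c₂=14, n=28
p_obs = C(9,6)·C(19,8)/C(28,14); sum pmf over tables with pmf ≤ p_obs
p-value (two-sided) = 0.41971
At α=0.05: p ≥ α → fail to reject H₀

reject H₀: no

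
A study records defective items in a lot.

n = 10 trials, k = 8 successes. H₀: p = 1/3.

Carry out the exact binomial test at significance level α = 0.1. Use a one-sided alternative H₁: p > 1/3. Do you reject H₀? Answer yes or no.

Exact binomial: n=10, k=8, p₀=1/3=0.3333
P(X≥8) from Σ C(n,i)·p₀^i·(1−p₀)^(n−i)
p-value (one-sided, H₁ greater) = 0.00340
At α=0.1: p < α → reject H₀

reject H₀: yes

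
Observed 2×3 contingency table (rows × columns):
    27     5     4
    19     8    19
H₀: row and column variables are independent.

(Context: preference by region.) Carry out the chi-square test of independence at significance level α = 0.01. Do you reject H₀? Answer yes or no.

Row totals [36, 46], col totals [46, 13, 23], n=82
χ² = (27−20.20)²/20.20 + (5−5.71)²/5.71 + (4−10.10)²/10.10 + (19−25.80)²/25.80 + (8−7.29)²/7.29 + (19−12.90)²/12.90 = 10.8074
df = 2
p-value (upper-tail) = 0.00450
At α=0.01: p < α → reject H₀

reject H₀: yes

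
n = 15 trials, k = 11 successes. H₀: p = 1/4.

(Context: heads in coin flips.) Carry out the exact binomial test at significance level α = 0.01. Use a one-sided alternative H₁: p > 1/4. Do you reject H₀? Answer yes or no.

Exact binomial: n=15, k=11, p₀=1/4=0.2500
P(X≥11) from Σ C(n,i)·p₀^i·(1−p₀)^(n−i)
p-value (one-sided, H₁ greater) = 0.00012
At α=0.01: p < α → reject H₀

reject H₀: yes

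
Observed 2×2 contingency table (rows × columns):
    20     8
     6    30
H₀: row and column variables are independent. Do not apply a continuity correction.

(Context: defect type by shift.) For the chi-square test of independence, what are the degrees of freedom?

df = (r−1)(c−1) = (2−1)·(2−1) = 1

degrees of freedom = 1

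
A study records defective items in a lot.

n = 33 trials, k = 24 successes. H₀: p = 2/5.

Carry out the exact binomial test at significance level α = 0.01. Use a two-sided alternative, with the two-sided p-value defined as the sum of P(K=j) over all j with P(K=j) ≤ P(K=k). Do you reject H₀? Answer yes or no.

Exact binomial: n=33, k=24, p₀=2/5=0.4000
P(X=j) = C(n,j)·p₀^j·(1−p₀)^(n−j); p = Σ P(X=j) over j with P(X=j) ≤ P(X=24)
p-value (two-sided) = 0.00023
At α=0.01: p < α → reject H₀

reject H₀: yes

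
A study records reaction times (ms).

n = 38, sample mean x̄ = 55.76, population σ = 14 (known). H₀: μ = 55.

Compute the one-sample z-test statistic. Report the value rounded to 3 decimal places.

test statistic = 0.335

SE = σ/√n = 14/√38 = 2.2711
z = (x̄−μ₀)/SE = (55.76−55)/2.2711 = 0.3346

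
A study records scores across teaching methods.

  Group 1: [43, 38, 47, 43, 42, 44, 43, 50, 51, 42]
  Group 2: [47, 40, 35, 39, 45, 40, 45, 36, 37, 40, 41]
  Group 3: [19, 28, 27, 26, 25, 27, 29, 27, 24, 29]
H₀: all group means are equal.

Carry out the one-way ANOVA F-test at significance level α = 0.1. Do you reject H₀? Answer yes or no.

reject H₀: yes

Group means [44.30, 40.45, 26.10], grand mean 37.065
SSB = Σnᵢ(x̄ᵢ−x̄)² = 1852.144; SSW = ΣΣ(x−x̄ᵢ)² = 367.727
MSB = 1852.144/2 = 926.0718; MSW = 367.727/28 = 13.1331
F = MSB/MSW = 70.5142
df = (2, 28)
p-value (upper-tail) = 0.00000
At α=0.1: p < α → reject H₀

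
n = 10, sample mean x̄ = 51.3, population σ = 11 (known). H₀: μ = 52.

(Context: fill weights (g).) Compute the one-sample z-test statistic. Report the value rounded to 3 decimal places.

SE = σ/√n = 11/√10 = 3.4785
z = (x̄−μ₀)/SE = (51.3−52)/3.4785 = -0.2012

test statistic = -0.201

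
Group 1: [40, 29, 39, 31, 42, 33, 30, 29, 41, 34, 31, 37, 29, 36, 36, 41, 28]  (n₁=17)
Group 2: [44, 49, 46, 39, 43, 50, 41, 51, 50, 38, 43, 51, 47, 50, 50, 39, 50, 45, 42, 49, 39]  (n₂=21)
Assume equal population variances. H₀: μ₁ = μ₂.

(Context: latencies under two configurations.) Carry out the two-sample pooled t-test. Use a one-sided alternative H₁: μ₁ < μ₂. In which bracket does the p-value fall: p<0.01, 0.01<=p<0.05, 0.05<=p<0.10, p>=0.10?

x̄₁=34.471, s₁=4.888, n₁=17
x̄₂=45.524, s₂=4.578, n₂=21
s_p² = [16·4.888² + 20·4.578²]/36 = 22.2631
SE = √(s_p²·(1/17+1/21)) = 1.5394
t = (34.471−45.524)/1.5394 = -7.1802
df = 36
p-value (one-sided, H₁ less) = 0.00000
→ bracket: p<0.01

p-value bracket: p<0.01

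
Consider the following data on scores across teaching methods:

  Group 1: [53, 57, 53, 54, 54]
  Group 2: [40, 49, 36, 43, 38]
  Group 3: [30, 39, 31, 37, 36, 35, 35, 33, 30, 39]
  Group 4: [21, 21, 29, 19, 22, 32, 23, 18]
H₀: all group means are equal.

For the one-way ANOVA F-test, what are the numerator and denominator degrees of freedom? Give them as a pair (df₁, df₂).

degrees of freedom = [3, 24]

k = 4 groups, N = 28 total
df = (k−1, N−k) = (4−1, 28−4) = (3, 24)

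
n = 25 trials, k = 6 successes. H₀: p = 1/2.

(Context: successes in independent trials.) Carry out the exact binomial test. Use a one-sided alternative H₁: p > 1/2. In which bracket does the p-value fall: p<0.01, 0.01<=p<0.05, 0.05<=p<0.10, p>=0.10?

Exact binomial: n=25, k=6, p₀=1/2=0.5000
P(X≥6) from Σ C(n,i)·p₀^i·(1−p₀)^(n−i)
p-value (one-sided, H₁ greater) = 0.99796
→ bracket: p>=0.10

p-value bracket: p>=0.10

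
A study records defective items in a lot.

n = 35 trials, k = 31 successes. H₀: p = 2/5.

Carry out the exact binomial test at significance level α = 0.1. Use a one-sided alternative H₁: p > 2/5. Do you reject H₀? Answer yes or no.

Exact binomial: n=35, k=31, p₀=2/5=0.4000
P(X≥31) from Σ C(n,i)·p₀^i·(1−p₀)^(n−i)
p-value (one-sided, H₁ greater) = 0.00000
At α=0.1: p < α → reject H₀

reject H₀: yes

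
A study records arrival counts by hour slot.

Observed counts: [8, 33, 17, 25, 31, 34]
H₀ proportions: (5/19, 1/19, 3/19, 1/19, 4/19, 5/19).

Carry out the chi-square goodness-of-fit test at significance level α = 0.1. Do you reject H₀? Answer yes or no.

n = 148; E_i = n·p_i = [38.95, 7.79, 23.37, 7.79, 31.16, 38.95]
χ² = (8−38.95)²/38.95 + (33−7.79)²/7.79 + (17−23.37)²/23.37 + (25−7.79)²/7.79 + (31−31.16)²/31.16 + (34−38.95)²/38.95 = 146.5749
df = 5
p-value (upper-tail) = 0.00000
At α=0.1: p < α → reject H₀

reject H₀: yes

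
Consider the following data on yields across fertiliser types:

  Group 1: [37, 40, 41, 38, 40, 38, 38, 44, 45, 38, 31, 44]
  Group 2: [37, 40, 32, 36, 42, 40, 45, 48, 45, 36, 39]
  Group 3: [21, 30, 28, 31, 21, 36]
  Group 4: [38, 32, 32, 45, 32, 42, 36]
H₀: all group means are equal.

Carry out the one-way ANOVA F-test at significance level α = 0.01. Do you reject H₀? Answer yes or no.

Group means [39.50, 40.00, 27.83, 36.71], grand mean 37.167
SSB = Σnᵢ(x̄ᵢ−x̄)² = 677.738; SSW = ΣΣ(x−x̄ᵢ)² = 725.262
MSB = 677.738/3 = 225.9127; MSW = 725.262/32 = 22.6644
F = MSB/MSW = 9.9677
df = (3, 32)
p-value (upper-tail) = 0.00009
At α=0.01: p < α → reject H₀

reject H₀: yes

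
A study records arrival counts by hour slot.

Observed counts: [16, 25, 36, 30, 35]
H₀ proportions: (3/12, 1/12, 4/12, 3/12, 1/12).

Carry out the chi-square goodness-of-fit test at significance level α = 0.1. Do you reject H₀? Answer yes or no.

n = 142; E_i = n·p_i = [35.50, 11.83, 47.33, 35.50, 11.83]
χ² = (16−35.50)²/35.50 + (25−11.83)²/11.83 + (36−47.33)²/47.33 + (30−35.50)²/35.50 + (35−11.83)²/11.83 = 74.2817
df = 4
p-value (upper-tail) = 0.00000
At α=0.1: p < α → reject H₀

reject H₀: yes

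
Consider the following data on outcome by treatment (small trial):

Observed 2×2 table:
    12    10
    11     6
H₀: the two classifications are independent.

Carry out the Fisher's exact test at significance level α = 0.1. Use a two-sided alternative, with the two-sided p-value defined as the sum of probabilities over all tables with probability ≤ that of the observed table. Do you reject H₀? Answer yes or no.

Margins: r₁=22, r₂=17, c₁=23, c₂=16, n=39
p_obs = C(22,12)·C(17,11)/C(39,23); sum pmf over tables with pmf ≤ p_obs
p-value (two-sided) = 0.74348
At α=0.1: p ≥ α → fail to reject H₀

reject H₀: no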